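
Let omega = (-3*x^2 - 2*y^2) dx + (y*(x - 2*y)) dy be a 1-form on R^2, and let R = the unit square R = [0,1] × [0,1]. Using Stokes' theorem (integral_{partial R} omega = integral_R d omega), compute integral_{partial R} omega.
integral_(partial R) omega = 5/2

Stokes: integral_partial_R omega = integral_R d omega with d omega = (∂Q/∂x - ∂P/∂y) dx ∧ dy.
  ∂Q/∂x = y
  ∂P/∂y = -4*y
  integrand = ∂Q/∂x - ∂P/∂y = 5*y.
Integrating over R: integral_0^1 integral_0^1 (5*y) dx dy = 5/2.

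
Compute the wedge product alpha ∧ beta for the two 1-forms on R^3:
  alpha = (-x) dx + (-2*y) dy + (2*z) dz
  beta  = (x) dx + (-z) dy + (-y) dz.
alpha ∧ beta = (x*(2*y + z)) dx ∧ dy + (x*(y - 2*z)) dx ∧ dz + (2*y^2 + 2*z^2) dy ∧ dz

Distribute the wedge, using dx_i ∧ dx_j = -dx_j ∧ dx_i and dx_i ∧ dx_i = 0. For each pair (i, j) with i < j, the coefficient of dx_i ∧ dx_j in alpha ∧ beta is (alpha_i * beta_j - alpha_j * beta_i). Collecting: alpha ∧ beta = (x*(2*y + z)) dx ∧ dy + (x*(y - 2*z)) dx ∧ dz + (2*y^2 + 2*z^2) dy ∧ dz.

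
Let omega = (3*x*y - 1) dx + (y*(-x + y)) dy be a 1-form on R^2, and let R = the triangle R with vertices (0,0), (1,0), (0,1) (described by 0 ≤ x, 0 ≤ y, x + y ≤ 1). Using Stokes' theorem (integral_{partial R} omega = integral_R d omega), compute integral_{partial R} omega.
integral_(partial R) omega = -2/3

Stokes: integral_partial_R omega = integral_R d omega with d omega = (∂Q/∂x - ∂P/∂y) dx ∧ dy.
  ∂Q/∂x = -y
  ∂P/∂y = 3*x
  integrand = ∂Q/∂x - ∂P/∂y = -3*x - y.
Integrating over R: integral_0^1 integral_0^{1-x} (-3*x - y) dy dx = -2/3.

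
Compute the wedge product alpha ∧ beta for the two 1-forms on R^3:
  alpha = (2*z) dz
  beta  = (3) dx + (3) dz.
alpha ∧ beta = (-6*z) dx ∧ dz

Distribute the wedge, using dx_i ∧ dx_j = -dx_j ∧ dx_i and dx_i ∧ dx_i = 0. For each pair (i, j) with i < j, the coefficient of dx_i ∧ dx_j in alpha ∧ beta is (alpha_i * beta_j - alpha_j * beta_i). Collecting: alpha ∧ beta = (-6*z) dx ∧ dz.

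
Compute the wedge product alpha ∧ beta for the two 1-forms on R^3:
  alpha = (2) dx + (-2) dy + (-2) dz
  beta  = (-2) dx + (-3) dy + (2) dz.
alpha ∧ beta = (-10) dx ∧ dy + (-10) dy ∧ dz

Distribute the wedge, using dx_i ∧ dx_j = -dx_j ∧ dx_i and dx_i ∧ dx_i = 0. For each pair (i, j) with i < j, the coefficient of dx_i ∧ dx_j in alpha ∧ beta is (alpha_i * beta_j - alpha_j * beta_i). Collecting: alpha ∧ beta = (-10) dx ∧ dy + (-10) dy ∧ dz.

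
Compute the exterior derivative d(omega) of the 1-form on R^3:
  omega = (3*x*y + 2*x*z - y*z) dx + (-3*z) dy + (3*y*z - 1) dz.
d(omega) = (-3*x + z) dx ∧ dy + (-2*x + y) dx ∧ dz + (3*z + 3) dy ∧ dz

For a 1-form omega = sum_i f_i dx_i, the exterior derivative is
  d(omega) = sum_{i < j} (∂f_j/∂x_i - ∂f_i/∂x_j) dx_i ∧ dx_j.
  coefficient of dx ∧ dy: ∂f_2/∂x - ∂f_1/∂y = ∂(-3*z)/∂x - ∂(3*x*y + 2*x*z - y*z)/∂y = -3*x + z
  coefficient of dx ∧ dz: ∂f_3/∂x - ∂f_1/∂z = ∂(3*y*z - 1)/∂x - ∂(3*x*y + 2*x*z - y*z)/∂z = -2*x + y
  coefficient of dy ∧ dz: ∂f_3/∂y - ∂f_2/∂z = ∂(3*y*z - 1)/∂y - ∂(-3*z)/∂z = 3*z + 3
Assembling: d(omega) = (-3*x + z) dx ∧ dy + (-2*x + y) dx ∧ dz + (3*z + 3) dy ∧ dz.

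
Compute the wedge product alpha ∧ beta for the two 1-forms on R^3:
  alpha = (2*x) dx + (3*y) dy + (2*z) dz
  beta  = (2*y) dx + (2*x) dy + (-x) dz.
alpha ∧ beta = (4*x^2 - 6*y^2) dx ∧ dy + (-2*x^2 - 4*y*z) dx ∧ dz + (-x*(3*y + 4*z)) dy ∧ dz

Distribute the wedge, using dx_i ∧ dx_j = -dx_j ∧ dx_i and dx_i ∧ dx_i = 0. For each pair (i, j) with i < j, the coefficient of dx_i ∧ dx_j in alpha ∧ beta is (alpha_i * beta_j - alpha_j * beta_i). Collecting: alpha ∧ beta = (4*x^2 - 6*y^2) dx ∧ dy + (-2*x^2 - 4*y*z) dx ∧ dz + (-x*(3*y + 4*z)) dy ∧ dz.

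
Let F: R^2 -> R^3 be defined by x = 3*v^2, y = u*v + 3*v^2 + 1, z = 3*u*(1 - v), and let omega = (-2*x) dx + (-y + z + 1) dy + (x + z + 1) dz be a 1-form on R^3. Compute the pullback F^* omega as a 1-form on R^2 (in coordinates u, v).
F^* omega = (5*u*v^2 - 15*u*v + 9*u - 12*v^3 + 9*v^2 - 3*v + 3) du + (5*u^2*v - 6*u^2 - 36*u*v^2 + 18*u*v - 3*u - 54*v^3) dv

Using F^*(f dg) = (f ∘ F) d(g ∘ F), substitute each coordinate x_i by F_i(u, v) in f_i, and replace dx_i by d F_i = (∂F_i/∂u) du + (∂F_i/∂v) dv.
  For the x component: f_1(F) = -6*v^2; d F_1 = (0) du + (6*v) dv
  For the y component: f_2(F) = -4*u*v + 3*u - 3*v^2; d F_2 = (v) du + (u + 6*v) dv
  For the z component: f_3(F) = -3*u*v + 3*u + 3*v^2 + 1; d F_3 = (3 - 3*v) du + (-3*u) dv
Combining and collecting du, dv coefficients:
  coeff of du: 5*u*v^2 - 15*u*v + 9*u - 12*v^3 + 9*v^2 - 3*v + 3
  coeff of dv: 5*u^2*v - 6*u^2 - 36*u*v^2 + 18*u*v - 3*u - 54*v^3
F^* omega = (5*u*v^2 - 15*u*v + 9*u - 12*v^3 + 9*v^2 - 3*v + 3) du + (5*u^2*v - 6*u^2 - 36*u*v^2 + 18*u*v - 3*u - 54*v^3) dv.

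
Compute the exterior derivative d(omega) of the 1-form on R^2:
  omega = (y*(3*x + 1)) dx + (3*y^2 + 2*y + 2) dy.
d(omega) = (-3*x - 1) dx ∧ dy

For a 1-form omega = sum_i f_i dx_i, the exterior derivative is
  d(omega) = sum_{i < j} (∂f_j/∂x_i - ∂f_i/∂x_j) dx_i ∧ dx_j.
  coefficient of dx ∧ dy: ∂f_2/∂x - ∂f_1/∂y = ∂(3*y^2 + 2*y + 2)/∂x - ∂(y*(3*x + 1))/∂y = -3*x - 1
Assembling: d(omega) = (-3*x - 1) dx ∧ dy.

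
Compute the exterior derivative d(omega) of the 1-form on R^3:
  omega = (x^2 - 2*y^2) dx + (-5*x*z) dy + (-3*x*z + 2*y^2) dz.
d(omega) = (4*y - 5*z) dx ∧ dy + (-3*z) dx ∧ dz + (5*x + 4*y) dy ∧ dz

For a 1-form omega = sum_i f_i dx_i, the exterior derivative is
  d(omega) = sum_{i < j} (∂f_j/∂x_i - ∂f_i/∂x_j) dx_i ∧ dx_j.
  coefficient of dx ∧ dy: ∂f_2/∂x - ∂f_1/∂y = ∂(-5*x*z)/∂x - ∂(x^2 - 2*y^2)/∂y = 4*y - 5*z
  coefficient of dx ∧ dz: ∂f_3/∂x - ∂f_1/∂z = ∂(-3*x*z + 2*y^2)/∂x - ∂(x^2 - 2*y^2)/∂z = -3*z
  coefficient of dy ∧ dz: ∂f_3/∂y - ∂f_2/∂z = ∂(-3*x*z + 2*y^2)/∂y - ∂(-5*x*z)/∂z = 5*x + 4*y
Assembling: d(omega) = (4*y - 5*z) dx ∧ dy + (-3*z) dx ∧ dz + (5*x + 4*y) dy ∧ dz.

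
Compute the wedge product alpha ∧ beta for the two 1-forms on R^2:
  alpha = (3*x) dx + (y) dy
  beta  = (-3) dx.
alpha ∧ beta = (3*y) dx ∧ dy

Distribute the wedge, using dx_i ∧ dx_j = -dx_j ∧ dx_i and dx_i ∧ dx_i = 0. For each pair (i, j) with i < j, the coefficient of dx_i ∧ dx_j in alpha ∧ beta is (alpha_i * beta_j - alpha_j * beta_i). Collecting: alpha ∧ beta = (3*y) dx ∧ dy.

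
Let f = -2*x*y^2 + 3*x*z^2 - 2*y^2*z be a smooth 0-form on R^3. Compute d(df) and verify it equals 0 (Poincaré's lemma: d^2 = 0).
d(df) = 0

Step 1: df = sum_i (∂f/∂x_i) dx_i = (-2*y^2 + 3*z^2) dx + (4*y*(-x - z)) dy + (6*x*z - 2*y^2) dz.
Step 2: Apply d again. Using the 1-form formula, the coefficient of dx ∧ dy in d(df) is ∂^2 f/∂x ∂y - ∂^2 f/∂y ∂x = (-4*y) - (-4*y) = 0 (equality of mixed partials for smooth f).
Similarly for dx ∧ dz and dy ∧ dz — all coefficients vanish. So d(df) = 0.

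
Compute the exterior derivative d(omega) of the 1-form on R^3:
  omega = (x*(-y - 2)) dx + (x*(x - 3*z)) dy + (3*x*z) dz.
d(omega) = (3*x - 3*z) dx ∧ dy + (3*z) dx ∧ dz + (3*x) dy ∧ dz

For a 1-form omega = sum_i f_i dx_i, the exterior derivative is
  d(omega) = sum_{i < j} (∂f_j/∂x_i - ∂f_i/∂x_j) dx_i ∧ dx_j.
  coefficient of dx ∧ dy: ∂f_2/∂x - ∂f_1/∂y = ∂(x*(x - 3*z))/∂x - ∂(x*(-y - 2))/∂y = 3*x - 3*z
  coefficient of dx ∧ dz: ∂f_3/∂x - ∂f_1/∂z = ∂(3*x*z)/∂x - ∂(x*(-y - 2))/∂z = 3*z
  coefficient of dy ∧ dz: ∂f_3/∂y - ∂f_2/∂z = ∂(3*x*z)/∂y - ∂(x*(x - 3*z))/∂z = 3*x
Assembling: d(omega) = (3*x - 3*z) dx ∧ dy + (3*z) dx ∧ dz + (3*x) dy ∧ dz.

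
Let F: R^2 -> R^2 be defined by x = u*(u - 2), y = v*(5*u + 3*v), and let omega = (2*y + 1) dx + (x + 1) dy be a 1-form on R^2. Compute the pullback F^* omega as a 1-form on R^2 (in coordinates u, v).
F^* omega = (25*u^2*v + 12*u*v^2 - 30*u*v + 2*u - 12*v^2 + 5*v - 2) du + (5*u^3 + 6*u^2*v - 10*u^2 - 12*u*v + 5*u + 6*v) dv

Using F^*(f dg) = (f ∘ F) d(g ∘ F), substitute each coordinate x_i by F_i(u, v) in f_i, and replace dx_i by d F_i = (∂F_i/∂u) du + (∂F_i/∂v) dv.
  For the x component: f_1(F) = 10*u*v + 6*v^2 + 1; d F_1 = (2*u - 2) du + (0) dv
  For the y component: f_2(F) = u^2 - 2*u + 1; d F_2 = (5*v) du + (5*u + 6*v) dv
Combining and collecting du, dv coefficients:
  coeff of du: 25*u^2*v + 12*u*v^2 - 30*u*v + 2*u - 12*v^2 + 5*v - 2
  coeff of dv: 5*u^3 + 6*u^2*v - 10*u^2 - 12*u*v + 5*u + 6*v
F^* omega = (25*u^2*v + 12*u*v^2 - 30*u*v + 2*u - 12*v^2 + 5*v - 2) du + (5*u^3 + 6*u^2*v - 10*u^2 - 12*u*v + 5*u + 6*v) dv.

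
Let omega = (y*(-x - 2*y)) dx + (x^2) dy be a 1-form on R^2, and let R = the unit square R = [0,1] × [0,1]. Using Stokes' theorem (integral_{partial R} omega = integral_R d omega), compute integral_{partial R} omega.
integral_(partial R) omega = 7/2

Stokes: integral_partial_R omega = integral_R d omega with d omega = (∂Q/∂x - ∂P/∂y) dx ∧ dy.
  ∂Q/∂x = 2*x
  ∂P/∂y = -x - 4*y
  integrand = ∂Q/∂x - ∂P/∂y = 3*x + 4*y.
Integrating over R: integral_0^1 integral_0^1 (3*x + 4*y) dx dy = 7/2.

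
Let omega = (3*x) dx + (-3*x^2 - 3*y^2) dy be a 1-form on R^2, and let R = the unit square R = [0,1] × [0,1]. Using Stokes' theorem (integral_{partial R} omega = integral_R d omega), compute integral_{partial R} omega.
integral_(partial R) omega = -3

Stokes: integral_partial_R omega = integral_R d omega with d omega = (∂Q/∂x - ∂P/∂y) dx ∧ dy.
  ∂Q/∂x = -6*x
  ∂P/∂y = 0
  integrand = ∂Q/∂x - ∂P/∂y = -6*x.
Integrating over R: integral_0^1 integral_0^1 (-6*x) dx dy = -3.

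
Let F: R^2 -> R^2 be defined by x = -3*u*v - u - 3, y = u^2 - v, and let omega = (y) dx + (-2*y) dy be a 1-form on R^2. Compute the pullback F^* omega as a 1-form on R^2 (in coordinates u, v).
F^* omega = (-4*u^3 - 3*u^2*v - u^2 + 4*u*v + 3*v^2 + v) du + (-3*u^3 + 2*u^2 + 3*u*v - 2*v) dv

Using F^*(f dg) = (f ∘ F) d(g ∘ F), substitute each coordinate x_i by F_i(u, v) in f_i, and replace dx_i by d F_i = (∂F_i/∂u) du + (∂F_i/∂v) dv.
  For the x component: f_1(F) = u^2 - v; d F_1 = (-3*v - 1) du + (-3*u) dv
  For the y component: f_2(F) = -2*u^2 + 2*v; d F_2 = (2*u) du + (-1) dv
Combining and collecting du, dv coefficients:
  coeff of du: -4*u^3 - 3*u^2*v - u^2 + 4*u*v + 3*v^2 + v
  coeff of dv: -3*u^3 + 2*u^2 + 3*u*v - 2*v
F^* omega = (-4*u^3 - 3*u^2*v - u^2 + 4*u*v + 3*v^2 + v) du + (-3*u^3 + 2*u^2 + 3*u*v - 2*v) dv.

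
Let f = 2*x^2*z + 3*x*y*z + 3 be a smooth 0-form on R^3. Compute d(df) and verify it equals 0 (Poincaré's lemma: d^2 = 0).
d(df) = 0

Step 1: df = sum_i (∂f/∂x_i) dx_i = (z*(4*x + 3*y)) dx + (3*x*z) dy + (x*(2*x + 3*y)) dz.
Step 2: Apply d again. Using the 1-form formula, the coefficient of dx ∧ dy in d(df) is ∂^2 f/∂x ∂y - ∂^2 f/∂y ∂x = (3*z) - (3*z) = 0 (equality of mixed partials for smooth f).
Similarly for dx ∧ dz and dy ∧ dz — all coefficients vanish. So d(df) = 0.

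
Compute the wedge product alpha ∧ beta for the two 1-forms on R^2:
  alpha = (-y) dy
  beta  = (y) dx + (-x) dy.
alpha ∧ beta = (y^2) dx ∧ dy

Distribute the wedge, using dx_i ∧ dx_j = -dx_j ∧ dx_i and dx_i ∧ dx_i = 0. For each pair (i, j) with i < j, the coefficient of dx_i ∧ dx_j in alpha ∧ beta is (alpha_i * beta_j - alpha_j * beta_i). Collecting: alpha ∧ beta = (y^2) dx ∧ dy.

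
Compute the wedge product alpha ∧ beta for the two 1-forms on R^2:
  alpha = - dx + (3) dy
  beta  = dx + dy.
alpha ∧ beta = (-4) dx ∧ dy

Distribute the wedge, using dx_i ∧ dx_j = -dx_j ∧ dx_i and dx_i ∧ dx_i = 0. For each pair (i, j) with i < j, the coefficient of dx_i ∧ dx_j in alpha ∧ beta is (alpha_i * beta_j - alpha_j * beta_i). Collecting: alpha ∧ beta = (-4) dx ∧ dy.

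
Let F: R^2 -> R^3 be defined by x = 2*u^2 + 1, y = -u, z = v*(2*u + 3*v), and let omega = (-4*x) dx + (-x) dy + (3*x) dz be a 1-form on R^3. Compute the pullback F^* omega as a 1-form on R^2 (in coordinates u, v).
F^* omega = (-32*u^3 + 12*u^2*v + 2*u^2 - 16*u + 6*v + 1) du + (12*u^3 + 36*u^2*v + 6*u + 18*v) dv

Using F^*(f dg) = (f ∘ F) d(g ∘ F), substitute each coordinate x_i by F_i(u, v) in f_i, and replace dx_i by d F_i = (∂F_i/∂u) du + (∂F_i/∂v) dv.
  For the x component: f_1(F) = -8*u^2 - 4; d F_1 = (4*u) du + (0) dv
  For the y component: f_2(F) = -2*u^2 - 1; d F_2 = (-1) du + (0) dv
  For the z component: f_3(F) = 6*u^2 + 3; d F_3 = (2*v) du + (2*u + 6*v) dv
Combining and collecting du, dv coefficients:
  coeff of du: -32*u^3 + 12*u^2*v + 2*u^2 - 16*u + 6*v + 1
  coeff of dv: 12*u^3 + 36*u^2*v + 6*u + 18*v
F^* omega = (-32*u^3 + 12*u^2*v + 2*u^2 - 16*u + 6*v + 1) du + (12*u^3 + 36*u^2*v + 6*u + 18*v) dv.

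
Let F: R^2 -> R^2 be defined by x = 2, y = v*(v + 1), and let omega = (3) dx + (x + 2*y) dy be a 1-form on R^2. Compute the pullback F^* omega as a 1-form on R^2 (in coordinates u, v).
F^* omega = (4*v^3 + 6*v^2 + 6*v + 2) dv

Using F^*(f dg) = (f ∘ F) d(g ∘ F), substitute each coordinate x_i by F_i(u, v) in f_i, and replace dx_i by d F_i = (∂F_i/∂u) du + (∂F_i/∂v) dv.
  For the x component: f_1(F) = 3; d F_1 = (0) du + (0) dv
  For the y component: f_2(F) = 2*v^2 + 2*v + 2; d F_2 = (0) du + (2*v + 1) dv
Combining and collecting du, dv coefficients:
  coeff of du: 0
  coeff of dv: 4*v^3 + 6*v^2 + 6*v + 2
F^* omega = (4*v^3 + 6*v^2 + 6*v + 2) dv.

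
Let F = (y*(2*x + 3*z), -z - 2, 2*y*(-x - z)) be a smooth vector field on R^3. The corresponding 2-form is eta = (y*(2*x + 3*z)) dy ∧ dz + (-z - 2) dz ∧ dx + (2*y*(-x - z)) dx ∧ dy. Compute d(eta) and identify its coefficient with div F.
d(eta) = (0) dx ∧ dy ∧ dz; div F = 0

For a 2-form in R^3 of the form above, applying d gives a 3-form with coefficient ∂P/∂x + ∂Q/∂y + ∂R/∂z:
  ∂P/∂x = 2*y
  ∂Q/∂y = 0
  ∂R/∂z = -2*y
Sum = 0, which is exactly div F.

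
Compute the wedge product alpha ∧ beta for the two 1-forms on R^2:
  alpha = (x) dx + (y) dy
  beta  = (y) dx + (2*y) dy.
alpha ∧ beta = (y*(2*x - y)) dx ∧ dy

Distribute the wedge, using dx_i ∧ dx_j = -dx_j ∧ dx_i and dx_i ∧ dx_i = 0. For each pair (i, j) with i < j, the coefficient of dx_i ∧ dx_j in alpha ∧ beta is (alpha_i * beta_j - alpha_j * beta_i). Collecting: alpha ∧ beta = (y*(2*x - y)) dx ∧ dy.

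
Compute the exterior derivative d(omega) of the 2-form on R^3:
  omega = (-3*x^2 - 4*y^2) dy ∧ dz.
d(omega) = (-6*x) dx ∧ dy ∧ dz

For a 2-form omega = sum_{i<j} g_{ij} dx_i ∧ dx_j, the exterior derivative is
  d(omega) = sum_{i<j} d(g_{ij}) ∧ dx_i ∧ dx_j = sum_{i<j, k} (∂g_{ij}/∂x_k) dx_k ∧ dx_i ∧ dx_j.
Expand each term, using dx_k ∧ dx_i ∧ dx_j = sgn(permutation) dx_{(a)} ∧ dx_{(b)} ∧ dx_{(c)} with (a < b < c) sorted:
  d(-3*x^2 - 4*y^2) includes (∂/∂x)(-3*x^2 - 4*y^2) dx = (-6*x) dx, which multiplied by dy ∧ dz gives (-6*x) dx ∧ dy ∧ dz
Collecting like 3-forms: d(omega) = (-6*x) dx ∧ dy ∧ dz.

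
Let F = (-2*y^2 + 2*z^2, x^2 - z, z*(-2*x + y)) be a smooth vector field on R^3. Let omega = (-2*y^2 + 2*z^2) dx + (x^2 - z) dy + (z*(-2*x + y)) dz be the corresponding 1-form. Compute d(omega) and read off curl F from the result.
d(omega) = (z + 1) dy ∧ dz + (6*z) dz ∧ dx + (2*x + 4*y) dx ∧ dy; curl F = (z + 1, 6*z, 2*x + 4*y)

d omega = sum_{i<j} (∂f_j/∂x_i - ∂f_i/∂x_j) dx_i ∧ dx_j. Under the identification (dy ∧ dz, dz ∧ dx, dx ∧ dy) ↔ (e_x, e_y, e_z), the coefficients are exactly the components of curl F. Compute:
  ∂R/∂y - ∂Q/∂z = (z) - (-1) = z + 1
  ∂P/∂z - ∂R/∂x = (4*z) - (-2*z) = 6*z
  ∂Q/∂x - ∂P/∂y = (2*x) - (-4*y) = 2*x + 4*y.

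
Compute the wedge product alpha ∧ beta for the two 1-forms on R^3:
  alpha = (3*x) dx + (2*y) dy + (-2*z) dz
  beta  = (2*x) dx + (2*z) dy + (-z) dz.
alpha ∧ beta = (2*x*(-2*y + 3*z)) dx ∧ dy + (x*z) dx ∧ dz + (2*z*(-y + 2*z)) dy ∧ dz

Distribute the wedge, using dx_i ∧ dx_j = -dx_j ∧ dx_i and dx_i ∧ dx_i = 0. For each pair (i, j) with i < j, the coefficient of dx_i ∧ dx_j in alpha ∧ beta is (alpha_i * beta_j - alpha_j * beta_i). Collecting: alpha ∧ beta = (2*x*(-2*y + 3*z)) dx ∧ dy + (x*z) dx ∧ dz + (2*z*(-y + 2*z)) dy ∧ dz.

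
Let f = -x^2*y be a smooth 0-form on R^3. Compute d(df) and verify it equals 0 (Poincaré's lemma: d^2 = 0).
d(df) = 0

Step 1: df = sum_i (∂f/∂x_i) dx_i = (-2*x*y) dx + (-x^2) dy + (0) dz.
Step 2: Apply d again. Using the 1-form formula, the coefficient of dx ∧ dy in d(df) is ∂^2 f/∂x ∂y - ∂^2 f/∂y ∂x = (-2*x) - (-2*x) = 0 (equality of mixed partials for smooth f).
Similarly for dx ∧ dz and dy ∧ dz — all coefficients vanish. So d(df) = 0.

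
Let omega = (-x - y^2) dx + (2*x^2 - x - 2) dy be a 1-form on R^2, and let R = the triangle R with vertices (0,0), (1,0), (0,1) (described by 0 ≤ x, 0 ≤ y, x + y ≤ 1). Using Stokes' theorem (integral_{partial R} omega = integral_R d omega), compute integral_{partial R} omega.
integral_(partial R) omega = 1/2

Stokes: integral_partial_R omega = integral_R d omega with d omega = (∂Q/∂x - ∂P/∂y) dx ∧ dy.
  ∂Q/∂x = 4*x - 1
  ∂P/∂y = -2*y
  integrand = ∂Q/∂x - ∂P/∂y = 4*x + 2*y - 1.
Integrating over R: integral_0^1 integral_0^{1-x} (4*x + 2*y - 1) dy dx = 1/2.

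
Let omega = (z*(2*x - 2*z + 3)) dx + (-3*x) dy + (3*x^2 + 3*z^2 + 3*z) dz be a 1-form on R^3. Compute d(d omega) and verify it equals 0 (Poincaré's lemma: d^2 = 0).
d(d omega) = 0

Step 1: d omega = sum_{i<j} (∂f_j/∂x_i - ∂f_i/∂x_j) dx_i ∧ dx_j:
  coeff of dx ∧ dy: -3
  coeff of dx ∧ dz: 4*x + 4*z - 3
  coeff of dy ∧ dz: 0
Step 2: Apply d again to each 2-form coefficient. The only possible 3-form in R^3 is dx ∧ dy ∧ dz, with coefficient
  ∂(coeff of dy∧dz)/∂x - ∂(coeff of dx∧dz)/∂y + ∂(coeff of dx∧dy)/∂z
  = ∂/∂x (0) - ∂/∂y (4*x + 4*z - 3) + ∂/∂z (-3).
Each of these terms simplifies to sums of mixed partials that cancel in pairs. The result is 0 (by equality of mixed partials for smooth functions — Schwarz / Clairaut).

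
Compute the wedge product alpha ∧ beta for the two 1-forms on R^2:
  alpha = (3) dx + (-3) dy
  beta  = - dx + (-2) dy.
alpha ∧ beta = (-9) dx ∧ dy

Distribute the wedge, using dx_i ∧ dx_j = -dx_j ∧ dx_i and dx_i ∧ dx_i = 0. For each pair (i, j) with i < j, the coefficient of dx_i ∧ dx_j in alpha ∧ beta is (alpha_i * beta_j - alpha_j * beta_i). Collecting: alpha ∧ beta = (-9) dx ∧ dy.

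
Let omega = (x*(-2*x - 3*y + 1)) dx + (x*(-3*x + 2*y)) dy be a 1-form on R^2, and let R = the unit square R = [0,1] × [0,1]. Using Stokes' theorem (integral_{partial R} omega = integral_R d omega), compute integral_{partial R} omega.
integral_(partial R) omega = -1/2

Stokes: integral_partial_R omega = integral_R d omega with d omega = (∂Q/∂x - ∂P/∂y) dx ∧ dy.
  ∂Q/∂x = -6*x + 2*y
  ∂P/∂y = -3*x
  integrand = ∂Q/∂x - ∂P/∂y = -3*x + 2*y.
Integrating over R: integral_0^1 integral_0^1 (-3*x + 2*y) dx dy = -1/2.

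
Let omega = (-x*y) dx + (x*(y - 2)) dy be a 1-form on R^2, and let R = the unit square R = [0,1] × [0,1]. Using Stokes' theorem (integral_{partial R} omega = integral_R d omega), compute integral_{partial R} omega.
integral_(partial R) omega = -1

Stokes: integral_partial_R omega = integral_R d omega with d omega = (∂Q/∂x - ∂P/∂y) dx ∧ dy.
  ∂Q/∂x = y - 2
  ∂P/∂y = -x
  integrand = ∂Q/∂x - ∂P/∂y = x + y - 2.
Integrating over R: integral_0^1 integral_0^1 (x + y - 2) dx dy = -1.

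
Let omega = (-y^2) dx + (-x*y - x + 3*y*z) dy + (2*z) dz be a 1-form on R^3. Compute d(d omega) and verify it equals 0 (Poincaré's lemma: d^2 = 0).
d(d omega) = 0

Step 1: d omega = sum_{i<j} (∂f_j/∂x_i - ∂f_i/∂x_j) dx_i ∧ dx_j:
  coeff of dx ∧ dy: y - 1
  coeff of dx ∧ dz: 0
  coeff of dy ∧ dz: -3*y
Step 2: Apply d again to each 2-form coefficient. The only possible 3-form in R^3 is dx ∧ dy ∧ dz, with coefficient
  ∂(coeff of dy∧dz)/∂x - ∂(coeff of dx∧dz)/∂y + ∂(coeff of dx∧dy)/∂z
  = ∂/∂x (-3*y) - ∂/∂y (0) + ∂/∂z (y - 1).
Each of these terms simplifies to sums of mixed partials that cancel in pairs. The result is 0 (by equality of mixed partials for smooth functions — Schwarz / Clairaut).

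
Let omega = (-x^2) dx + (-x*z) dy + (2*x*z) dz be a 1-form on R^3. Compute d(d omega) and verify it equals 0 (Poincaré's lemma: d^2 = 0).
d(d omega) = 0

Step 1: d omega = sum_{i<j} (∂f_j/∂x_i - ∂f_i/∂x_j) dx_i ∧ dx_j:
  coeff of dx ∧ dy: -z
  coeff of dx ∧ dz: 2*z
  coeff of dy ∧ dz: x
Step 2: Apply d again to each 2-form coefficient. The only possible 3-form in R^3 is dx ∧ dy ∧ dz, with coefficient
  ∂(coeff of dy∧dz)/∂x - ∂(coeff of dx∧dz)/∂y + ∂(coeff of dx∧dy)/∂z
  = ∂/∂x (x) - ∂/∂y (2*z) + ∂/∂z (-z).
Each of these terms simplifies to sums of mixed partials that cancel in pairs. The result is 0 (by equality of mixed partials for smooth functions — Schwarz / Clairaut).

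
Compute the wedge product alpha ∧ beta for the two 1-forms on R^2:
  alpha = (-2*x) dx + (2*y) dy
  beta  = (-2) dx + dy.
alpha ∧ beta = (-2*x + 4*y) dx ∧ dy

Distribute the wedge, using dx_i ∧ dx_j = -dx_j ∧ dx_i and dx_i ∧ dx_i = 0. For each pair (i, j) with i < j, the coefficient of dx_i ∧ dx_j in alpha ∧ beta is (alpha_i * beta_j - alpha_j * beta_i). Collecting: alpha ∧ beta = (-2*x + 4*y) dx ∧ dy.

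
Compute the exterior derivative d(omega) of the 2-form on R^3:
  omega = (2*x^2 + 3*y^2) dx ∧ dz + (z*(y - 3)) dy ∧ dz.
d(omega) = (-6*y) dx ∧ dy ∧ dz

For a 2-form omega = sum_{i<j} g_{ij} dx_i ∧ dx_j, the exterior derivative is
  d(omega) = sum_{i<j} d(g_{ij}) ∧ dx_i ∧ dx_j = sum_{i<j, k} (∂g_{ij}/∂x_k) dx_k ∧ dx_i ∧ dx_j.
Expand each term, using dx_k ∧ dx_i ∧ dx_j = sgn(permutation) dx_{(a)} ∧ dx_{(b)} ∧ dx_{(c)} with (a < b < c) sorted:
  d(2*x^2 + 3*y^2) includes (∂/∂y)(2*x^2 + 3*y^2) dy = (6*y) dy, which multiplied by dx ∧ dz gives (-6*y) dx ∧ dy ∧ dz
Collecting like 3-forms: d(omega) = (-6*y) dx ∧ dy ∧ dz.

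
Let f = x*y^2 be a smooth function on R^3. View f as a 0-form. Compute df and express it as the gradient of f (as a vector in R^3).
df = (y^2) dx + (2*x*y) dy + (0) dz; grad f = (y^2, 2*x*y, 0)

For a 0-form f, d f = (∂f/∂x) dx + (∂f/∂y) dy + (∂f/∂z) dz. The components of the vector representation are exactly the entries of grad f in Cartesian coordinates:
  ∂f/∂x = y^2
  ∂f/∂y = 2*x*y
  ∂f/∂z = 0.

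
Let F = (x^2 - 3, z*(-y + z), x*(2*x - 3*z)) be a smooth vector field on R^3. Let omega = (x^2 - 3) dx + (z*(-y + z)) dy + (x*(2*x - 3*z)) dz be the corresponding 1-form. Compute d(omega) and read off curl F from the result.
d(omega) = (y - 2*z) dy ∧ dz + (-4*x + 3*z) dz ∧ dx + (0) dx ∧ dy; curl F = (y - 2*z, -4*x + 3*z, 0)

d omega = sum_{i<j} (∂f_j/∂x_i - ∂f_i/∂x_j) dx_i ∧ dx_j. Under the identification (dy ∧ dz, dz ∧ dx, dx ∧ dy) ↔ (e_x, e_y, e_z), the coefficients are exactly the components of curl F. Compute:
  ∂R/∂y - ∂Q/∂z = (0) - (-y + 2*z) = y - 2*z
  ∂P/∂z - ∂R/∂x = (0) - (4*x - 3*z) = -4*x + 3*z
  ∂Q/∂x - ∂P/∂y = (0) - (0) = 0.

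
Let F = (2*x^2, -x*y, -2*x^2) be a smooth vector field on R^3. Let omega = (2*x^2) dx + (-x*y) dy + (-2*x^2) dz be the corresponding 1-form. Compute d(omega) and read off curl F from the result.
d(omega) = (0) dy ∧ dz + (4*x) dz ∧ dx + (-y) dx ∧ dy; curl F = (0, 4*x, -y)

d omega = sum_{i<j} (∂f_j/∂x_i - ∂f_i/∂x_j) dx_i ∧ dx_j. Under the identification (dy ∧ dz, dz ∧ dx, dx ∧ dy) ↔ (e_x, e_y, e_z), the coefficients are exactly the components of curl F. Compute:
  ∂R/∂y - ∂Q/∂z = (0) - (0) = 0
  ∂P/∂z - ∂R/∂x = (0) - (-4*x) = 4*x
  ∂Q/∂x - ∂P/∂y = (-y) - (0) = -y.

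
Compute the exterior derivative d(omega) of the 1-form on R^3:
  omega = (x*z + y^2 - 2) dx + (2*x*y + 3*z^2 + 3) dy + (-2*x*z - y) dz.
d(omega) = (-x - 2*z) dx ∧ dz + (-6*z - 1) dy ∧ dz

For a 1-form omega = sum_i f_i dx_i, the exterior derivative is
  d(omega) = sum_{i < j} (∂f_j/∂x_i - ∂f_i/∂x_j) dx_i ∧ dx_j.
  coefficient of dx ∧ dz: ∂f_3/∂x - ∂f_1/∂z = ∂(-2*x*z - y)/∂x - ∂(x*z + y^2 - 2)/∂z = -x - 2*z
  coefficient of dy ∧ dz: ∂f_3/∂y - ∂f_2/∂z = ∂(-2*x*z - y)/∂y - ∂(2*x*y + 3*z^2 + 3)/∂z = -6*z - 1
Assembling: d(omega) = (-x - 2*z) dx ∧ dz + (-6*z - 1) dy ∧ dz.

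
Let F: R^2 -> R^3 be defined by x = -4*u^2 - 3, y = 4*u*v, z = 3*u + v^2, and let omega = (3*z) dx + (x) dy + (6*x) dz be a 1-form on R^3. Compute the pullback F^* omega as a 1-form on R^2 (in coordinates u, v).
F^* omega = (-16*u^2*v - 144*u^2 - 24*u*v^2 - 12*v - 54) du + (-16*u^3 - 48*u^2*v - 12*u - 36*v) dv

Using F^*(f dg) = (f ∘ F) d(g ∘ F), substitute each coordinate x_i by F_i(u, v) in f_i, and replace dx_i by d F_i = (∂F_i/∂u) du + (∂F_i/∂v) dv.
  For the x component: f_1(F) = 9*u + 3*v^2; d F_1 = (-8*u) du + (0) dv
  For the y component: f_2(F) = -4*u^2 - 3; d F_2 = (4*v) du + (4*u) dv
  For the z component: f_3(F) = -24*u^2 - 18; d F_3 = (3) du + (2*v) dv
Combining and collecting du, dv coefficients:
  coeff of du: -16*u^2*v - 144*u^2 - 24*u*v^2 - 12*v - 54
  coeff of dv: -16*u^3 - 48*u^2*v - 12*u - 36*v
F^* omega = (-16*u^2*v - 144*u^2 - 24*u*v^2 - 12*v - 54) du + (-16*u^3 - 48*u^2*v - 12*u - 36*v) dv.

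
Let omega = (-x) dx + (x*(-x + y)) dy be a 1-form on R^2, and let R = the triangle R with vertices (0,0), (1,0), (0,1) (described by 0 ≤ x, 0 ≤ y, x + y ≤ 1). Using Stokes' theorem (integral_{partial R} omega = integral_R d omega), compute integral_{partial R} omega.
integral_(partial R) omega = -1/6

Stokes: integral_partial_R omega = integral_R d omega with d omega = (∂Q/∂x - ∂P/∂y) dx ∧ dy.
  ∂Q/∂x = -2*x + y
  ∂P/∂y = 0
  integrand = ∂Q/∂x - ∂P/∂y = -2*x + y.
Integrating over R: integral_0^1 integral_0^{1-x} (-2*x + y) dy dx = -1/6.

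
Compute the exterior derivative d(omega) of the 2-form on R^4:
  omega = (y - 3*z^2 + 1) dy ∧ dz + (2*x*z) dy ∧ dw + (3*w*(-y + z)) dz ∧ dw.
d(omega) = (2*z) dx ∧ dy ∧ dw + (-3*w - 2*x) dy ∧ dz ∧ dw

For a 2-form omega = sum_{i<j} g_{ij} dx_i ∧ dx_j, the exterior derivative is
  d(omega) = sum_{i<j} d(g_{ij}) ∧ dx_i ∧ dx_j = sum_{i<j, k} (∂g_{ij}/∂x_k) dx_k ∧ dx_i ∧ dx_j.
Expand each term, using dx_k ∧ dx_i ∧ dx_j = sgn(permutation) dx_{(a)} ∧ dx_{(b)} ∧ dx_{(c)} with (a < b < c) sorted:
  d(2*x*z) includes (∂/∂x)(2*x*z) dx = (2*z) dx, which multiplied by dy ∧ dw gives (2*z) dx ∧ dy ∧ dw
  d(2*x*z) includes (∂/∂z)(2*x*z) dz = (2*x) dz, which multiplied by dy ∧ dw gives (-2*x) dy ∧ dz ∧ dw
  d(3*w*(-y + z)) includes (∂/∂y)(3*w*(-y + z)) dy = (-3*w) dy, which multiplied by dz ∧ dw gives (-3*w) dy ∧ dz ∧ dw
Collecting like 3-forms: d(omega) = (2*z) dx ∧ dy ∧ dw + (-3*w - 2*x) dy ∧ dz ∧ dw.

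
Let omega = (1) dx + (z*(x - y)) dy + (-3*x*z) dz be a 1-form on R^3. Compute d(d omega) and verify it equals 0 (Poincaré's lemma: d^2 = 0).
d(d omega) = 0

Step 1: d omega = sum_{i<j} (∂f_j/∂x_i - ∂f_i/∂x_j) dx_i ∧ dx_j:
  coeff of dx ∧ dy: z
  coeff of dx ∧ dz: -3*z
  coeff of dy ∧ dz: -x + y
Step 2: Apply d again to each 2-form coefficient. The only possible 3-form in R^3 is dx ∧ dy ∧ dz, with coefficient
  ∂(coeff of dy∧dz)/∂x - ∂(coeff of dx∧dz)/∂y + ∂(coeff of dx∧dy)/∂z
  = ∂/∂x (-x + y) - ∂/∂y (-3*z) + ∂/∂z (z).
Each of these terms simplifies to sums of mixed partials that cancel in pairs. The result is 0 (by equality of mixed partials for smooth functions — Schwarz / Clairaut).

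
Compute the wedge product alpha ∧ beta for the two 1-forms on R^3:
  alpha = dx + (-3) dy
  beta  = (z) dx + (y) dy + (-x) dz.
alpha ∧ beta = (y + 3*z) dx ∧ dy + (-x) dx ∧ dz + (3*x) dy ∧ dz

Distribute the wedge, using dx_i ∧ dx_j = -dx_j ∧ dx_i and dx_i ∧ dx_i = 0. For each pair (i, j) with i < j, the coefficient of dx_i ∧ dx_j in alpha ∧ beta is (alpha_i * beta_j - alpha_j * beta_i). Collecting: alpha ∧ beta = (y + 3*z) dx ∧ dy + (-x) dx ∧ dz + (3*x) dy ∧ dz.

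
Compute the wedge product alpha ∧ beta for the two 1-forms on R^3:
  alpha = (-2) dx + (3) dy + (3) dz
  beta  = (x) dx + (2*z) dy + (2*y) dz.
alpha ∧ beta = (-3*x - 4*z) dx ∧ dy + (-3*x - 4*y) dx ∧ dz + (6*y - 6*z) dy ∧ dz

Distribute the wedge, using dx_i ∧ dx_j = -dx_j ∧ dx_i and dx_i ∧ dx_i = 0. For each pair (i, j) with i < j, the coefficient of dx_i ∧ dx_j in alpha ∧ beta is (alpha_i * beta_j - alpha_j * beta_i). Collecting: alpha ∧ beta = (-3*x - 4*z) dx ∧ dy + (-3*x - 4*y) dx ∧ dz + (6*y - 6*z) dy ∧ dz.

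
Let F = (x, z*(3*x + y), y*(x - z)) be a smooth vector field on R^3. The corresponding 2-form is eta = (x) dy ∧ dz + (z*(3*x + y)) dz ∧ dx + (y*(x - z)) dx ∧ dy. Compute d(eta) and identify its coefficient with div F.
d(eta) = (-y + z + 1) dx ∧ dy ∧ dz; div F = -y + z + 1

For a 2-form in R^3 of the form above, applying d gives a 3-form with coefficient ∂P/∂x + ∂Q/∂y + ∂R/∂z:
  ∂P/∂x = 1
  ∂Q/∂y = z
  ∂R/∂z = -y
Sum = -y + z + 1, which is exactly div F.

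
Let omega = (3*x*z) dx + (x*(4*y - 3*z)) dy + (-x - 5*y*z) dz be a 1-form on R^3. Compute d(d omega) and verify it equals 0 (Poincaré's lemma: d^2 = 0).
d(d omega) = 0

Step 1: d omega = sum_{i<j} (∂f_j/∂x_i - ∂f_i/∂x_j) dx_i ∧ dx_j:
  coeff of dx ∧ dy: 4*y - 3*z
  coeff of dx ∧ dz: -3*x - 1
  coeff of dy ∧ dz: 3*x - 5*z
Step 2: Apply d again to each 2-form coefficient. The only possible 3-form in R^3 is dx ∧ dy ∧ dz, with coefficient
  ∂(coeff of dy∧dz)/∂x - ∂(coeff of dx∧dz)/∂y + ∂(coeff of dx∧dy)/∂z
  = ∂/∂x (3*x - 5*z) - ∂/∂y (-3*x - 1) + ∂/∂z (4*y - 3*z).
Each of these terms simplifies to sums of mixed partials that cancel in pairs. The result is 0 (by equality of mixed partials for smooth functions — Schwarz / Clairaut).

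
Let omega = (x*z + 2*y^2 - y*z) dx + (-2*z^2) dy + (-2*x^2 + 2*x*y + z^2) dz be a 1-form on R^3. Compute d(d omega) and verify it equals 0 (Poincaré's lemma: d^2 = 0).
d(d omega) = 0

Step 1: d omega = sum_{i<j} (∂f_j/∂x_i - ∂f_i/∂x_j) dx_i ∧ dx_j:
  coeff of dx ∧ dy: -4*y + z
  coeff of dx ∧ dz: -5*x + 3*y
  coeff of dy ∧ dz: 2*x + 4*z
Step 2: Apply d again to each 2-form coefficient. The only possible 3-form in R^3 is dx ∧ dy ∧ dz, with coefficient
  ∂(coeff of dy∧dz)/∂x - ∂(coeff of dx∧dz)/∂y + ∂(coeff of dx∧dy)/∂z
  = ∂/∂x (2*x + 4*z) - ∂/∂y (-5*x + 3*y) + ∂/∂z (-4*y + z).
Each of these terms simplifies to sums of mixed partials that cancel in pairs. The result is 0 (by equality of mixed partials for smooth functions — Schwarz / Clairaut).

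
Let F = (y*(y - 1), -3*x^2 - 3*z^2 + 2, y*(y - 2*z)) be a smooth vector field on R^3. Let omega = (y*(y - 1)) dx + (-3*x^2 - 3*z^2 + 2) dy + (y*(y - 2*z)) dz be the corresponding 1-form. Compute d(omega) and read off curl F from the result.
d(omega) = (2*y + 4*z) dy ∧ dz + (0) dz ∧ dx + (-6*x - 2*y + 1) dx ∧ dy; curl F = (2*y + 4*z, 0, -6*x - 2*y + 1)

d omega = sum_{i<j} (∂f_j/∂x_i - ∂f_i/∂x_j) dx_i ∧ dx_j. Under the identification (dy ∧ dz, dz ∧ dx, dx ∧ dy) ↔ (e_x, e_y, e_z), the coefficients are exactly the components of curl F. Compute:
  ∂R/∂y - ∂Q/∂z = (2*y - 2*z) - (-6*z) = 2*y + 4*z
  ∂P/∂z - ∂R/∂x = (0) - (0) = 0
  ∂Q/∂x - ∂P/∂y = (-6*x) - (2*y - 1) = -6*x - 2*y + 1.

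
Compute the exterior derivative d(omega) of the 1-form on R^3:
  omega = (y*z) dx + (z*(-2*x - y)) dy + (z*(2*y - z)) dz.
d(omega) = (-3*z) dx ∧ dy + (-y) dx ∧ dz + (2*x + y + 2*z) dy ∧ dz

For a 1-form omega = sum_i f_i dx_i, the exterior derivative is
  d(omega) = sum_{i < j} (∂f_j/∂x_i - ∂f_i/∂x_j) dx_i ∧ dx_j.
  coefficient of dx ∧ dy: ∂f_2/∂x - ∂f_1/∂y = ∂(z*(-2*x - y))/∂x - ∂(y*z)/∂y = -3*z
  coefficient of dx ∧ dz: ∂f_3/∂x - ∂f_1/∂z = ∂(z*(2*y - z))/∂x - ∂(y*z)/∂z = -y
  coefficient of dy ∧ dz: ∂f_3/∂y - ∂f_2/∂z = ∂(z*(2*y - z))/∂y - ∂(z*(-2*x - y))/∂z = 2*x + y + 2*z
Assembling: d(omega) = (-3*z) dx ∧ dy + (-y) dx ∧ dz + (2*x + y + 2*z) dy ∧ dz.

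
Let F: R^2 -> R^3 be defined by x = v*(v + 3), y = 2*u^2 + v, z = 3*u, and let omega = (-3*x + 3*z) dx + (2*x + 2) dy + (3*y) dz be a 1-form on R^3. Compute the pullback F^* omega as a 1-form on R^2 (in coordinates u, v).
F^* omega = (18*u^2 + 8*u*v^2 + 24*u*v + 8*u + 9*v) du + (18*u*v + 27*u - 6*v^3 - 25*v^2 - 21*v + 2) dv

Using F^*(f dg) = (f ∘ F) d(g ∘ F), substitute each coordinate x_i by F_i(u, v) in f_i, and replace dx_i by d F_i = (∂F_i/∂u) du + (∂F_i/∂v) dv.
  For the x component: f_1(F) = 9*u - 3*v^2 - 9*v; d F_1 = (0) du + (2*v + 3) dv
  For the y component: f_2(F) = 2*v^2 + 6*v + 2; d F_2 = (4*u) du + (1) dv
  For the z component: f_3(F) = 6*u^2 + 3*v; d F_3 = (3) du + (0) dv
Combining and collecting du, dv coefficients:
  coeff of du: 18*u^2 + 8*u*v^2 + 24*u*v + 8*u + 9*v
  coeff of dv: 18*u*v + 27*u - 6*v^3 - 25*v^2 - 21*v + 2
F^* omega = (18*u^2 + 8*u*v^2 + 24*u*v + 8*u + 9*v) du + (18*u*v + 27*u - 6*v^3 - 25*v^2 - 21*v + 2) dv.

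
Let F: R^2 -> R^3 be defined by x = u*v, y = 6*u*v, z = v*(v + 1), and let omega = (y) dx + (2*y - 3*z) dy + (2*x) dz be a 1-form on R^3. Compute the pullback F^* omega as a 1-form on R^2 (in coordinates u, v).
F^* omega = (v^2*(78*u - 18*v - 18)) du + (2*u*v*(39*u - 7*v - 8)) dv

Using F^*(f dg) = (f ∘ F) d(g ∘ F), substitute each coordinate x_i by F_i(u, v) in f_i, and replace dx_i by d F_i = (∂F_i/∂u) du + (∂F_i/∂v) dv.
  For the x component: f_1(F) = 6*u*v; d F_1 = (v) du + (u) dv
  For the y component: f_2(F) = 3*v*(4*u - v - 1); d F_2 = (6*v) du + (6*u) dv
  For the z component: f_3(F) = 2*u*v; d F_3 = (0) du + (2*v + 1) dv
Combining and collecting du, dv coefficients:
  coeff of du: v^2*(78*u - 18*v - 18)
  coeff of dv: 2*u*v*(39*u - 7*v - 8)
F^* omega = (v^2*(78*u - 18*v - 18)) du + (2*u*v*(39*u - 7*v - 8)) dv.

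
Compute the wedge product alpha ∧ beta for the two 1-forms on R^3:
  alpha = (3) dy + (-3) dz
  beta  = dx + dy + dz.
alpha ∧ beta = (-3) dx ∧ dy + (6) dy ∧ dz + (3) dx ∧ dz

Distribute the wedge, using dx_i ∧ dx_j = -dx_j ∧ dx_i and dx_i ∧ dx_i = 0. For each pair (i, j) with i < j, the coefficient of dx_i ∧ dx_j in alpha ∧ beta is (alpha_i * beta_j - alpha_j * beta_i). Collecting: alpha ∧ beta = (-3) dx ∧ dy + (6) dy ∧ dz + (3) dx ∧ dz.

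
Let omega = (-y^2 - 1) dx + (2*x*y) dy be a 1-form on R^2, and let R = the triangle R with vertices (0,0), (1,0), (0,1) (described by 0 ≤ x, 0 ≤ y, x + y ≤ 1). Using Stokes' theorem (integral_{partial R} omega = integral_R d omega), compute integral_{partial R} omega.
integral_(partial R) omega = 2/3

Stokes: integral_partial_R omega = integral_R d omega with d omega = (∂Q/∂x - ∂P/∂y) dx ∧ dy.
  ∂Q/∂x = 2*y
  ∂P/∂y = -2*y
  integrand = ∂Q/∂x - ∂P/∂y = 4*y.
Integrating over R: integral_0^1 integral_0^{1-x} (4*y) dy dx = 2/3.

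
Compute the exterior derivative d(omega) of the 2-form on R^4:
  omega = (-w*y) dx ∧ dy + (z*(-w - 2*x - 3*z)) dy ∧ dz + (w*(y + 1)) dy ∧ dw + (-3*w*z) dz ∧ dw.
d(omega) = (-y) dx ∧ dy ∧ dw + (-2*z) dx ∧ dy ∧ dz + (-z) dy ∧ dz ∧ dw

For a 2-form omega = sum_{i<j} g_{ij} dx_i ∧ dx_j, the exterior derivative is
  d(omega) = sum_{i<j} d(g_{ij}) ∧ dx_i ∧ dx_j = sum_{i<j, k} (∂g_{ij}/∂x_k) dx_k ∧ dx_i ∧ dx_j.
Expand each term, using dx_k ∧ dx_i ∧ dx_j = sgn(permutation) dx_{(a)} ∧ dx_{(b)} ∧ dx_{(c)} with (a < b < c) sorted:
  d(-w*y) includes (∂/∂w)(-w*y) dw = (-y) dw, which multiplied by dx ∧ dy gives (-y) dx ∧ dy ∧ dw
  d(z*(-w - 2*x - 3*z)) includes (∂/∂x)(z*(-w - 2*x - 3*z)) dx = (-2*z) dx, which multiplied by dy ∧ dz gives (-2*z) dx ∧ dy ∧ dz
  d(z*(-w - 2*x - 3*z)) includes (∂/∂w)(z*(-w - 2*x - 3*z)) dw = (-z) dw, which multiplied by dy ∧ dz gives (-z) dy ∧ dz ∧ dw
Collecting like 3-forms: d(omega) = (-y) dx ∧ dy ∧ dw + (-2*z) dx ∧ dy ∧ dz + (-z) dy ∧ dz ∧ dw.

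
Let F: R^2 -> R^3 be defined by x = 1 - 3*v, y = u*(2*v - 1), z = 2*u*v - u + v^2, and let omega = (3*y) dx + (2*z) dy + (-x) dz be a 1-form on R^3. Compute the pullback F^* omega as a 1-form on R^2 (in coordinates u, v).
F^* omega = (8*u*v^2 - 8*u*v + 2*u + 4*v^3 + 4*v^2 - 5*v + 1) du + (8*u^2*v - 4*u^2 + 4*u*v^2 - 12*u*v + 7*u + 6*v^2 - 2*v) dv

Using F^*(f dg) = (f ∘ F) d(g ∘ F), substitute each coordinate x_i by F_i(u, v) in f_i, and replace dx_i by d F_i = (∂F_i/∂u) du + (∂F_i/∂v) dv.
  For the x component: f_1(F) = 3*u*(2*v - 1); d F_1 = (0) du + (-3) dv
  For the y component: f_2(F) = 4*u*v - 2*u + 2*v^2; d F_2 = (2*v - 1) du + (2*u) dv
  For the z component: f_3(F) = 3*v - 1; d F_3 = (2*v - 1) du + (2*u + 2*v) dv
Combining and collecting du, dv coefficients:
  coeff of du: 8*u*v^2 - 8*u*v + 2*u + 4*v^3 + 4*v^2 - 5*v + 1
  coeff of dv: 8*u^2*v - 4*u^2 + 4*u*v^2 - 12*u*v + 7*u + 6*v^2 - 2*v
F^* omega = (8*u*v^2 - 8*u*v + 2*u + 4*v^3 + 4*v^2 - 5*v + 1) du + (8*u^2*v - 4*u^2 + 4*u*v^2 - 12*u*v + 7*u + 6*v^2 - 2*v) dv.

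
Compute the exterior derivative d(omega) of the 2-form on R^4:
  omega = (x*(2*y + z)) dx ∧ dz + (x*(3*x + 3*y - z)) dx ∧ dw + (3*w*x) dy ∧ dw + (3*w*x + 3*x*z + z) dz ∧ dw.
d(omega) = (-2*x) dx ∧ dy ∧ dz + (3*w - 3*x) dx ∧ dy ∧ dw + (3*w + x + 3*z) dx ∧ dz ∧ dw

For a 2-form omega = sum_{i<j} g_{ij} dx_i ∧ dx_j, the exterior derivative is
  d(omega) = sum_{i<j} d(g_{ij}) ∧ dx_i ∧ dx_j = sum_{i<j, k} (∂g_{ij}/∂x_k) dx_k ∧ dx_i ∧ dx_j.
Expand each term, using dx_k ∧ dx_i ∧ dx_j = sgn(permutation) dx_{(a)} ∧ dx_{(b)} ∧ dx_{(c)} with (a < b < c) sorted:
  d(x*(2*y + z)) includes (∂/∂y)(x*(2*y + z)) dy = (2*x) dy, which multiplied by dx ∧ dz gives (-2*x) dx ∧ dy ∧ dz
  d(x*(3*x + 3*y - z)) includes (∂/∂y)(x*(3*x + 3*y - z)) dy = (3*x) dy, which multiplied by dx ∧ dw gives (-3*x) dx ∧ dy ∧ dw
  d(x*(3*x + 3*y - z)) includes (∂/∂z)(x*(3*x + 3*y - z)) dz = (-x) dz, which multiplied by dx ∧ dw gives (x) dx ∧ dz ∧ dw
  d(3*w*x) includes (∂/∂x)(3*w*x) dx = (3*w) dx, which multiplied by dy ∧ dw gives (3*w) dx ∧ dy ∧ dw
  d(3*w*x + 3*x*z + z) includes (∂/∂x)(3*w*x + 3*x*z + z) dx = (3*w + 3*z) dx, which multiplied by dz ∧ dw gives (3*w + 3*z) dx ∧ dz ∧ dw
Collecting like 3-forms: d(omega) = (-2*x) dx ∧ dy ∧ dz + (3*w - 3*x) dx ∧ dy ∧ dw + (3*w + x + 3*z) dx ∧ dz ∧ dw.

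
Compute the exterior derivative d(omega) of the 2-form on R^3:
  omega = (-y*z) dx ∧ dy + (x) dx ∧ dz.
d(omega) = (-y) dx ∧ dy ∧ dz

For a 2-form omega = sum_{i<j} g_{ij} dx_i ∧ dx_j, the exterior derivative is
  d(omega) = sum_{i<j} d(g_{ij}) ∧ dx_i ∧ dx_j = sum_{i<j, k} (∂g_{ij}/∂x_k) dx_k ∧ dx_i ∧ dx_j.
Expand each term, using dx_k ∧ dx_i ∧ dx_j = sgn(permutation) dx_{(a)} ∧ dx_{(b)} ∧ dx_{(c)} with (a < b < c) sorted:
  d(-y*z) includes (∂/∂z)(-y*z) dz = (-y) dz, which multiplied by dx ∧ dy gives (-y) dx ∧ dy ∧ dz
Collecting like 3-forms: d(omega) = (-y) dx ∧ dy ∧ dz.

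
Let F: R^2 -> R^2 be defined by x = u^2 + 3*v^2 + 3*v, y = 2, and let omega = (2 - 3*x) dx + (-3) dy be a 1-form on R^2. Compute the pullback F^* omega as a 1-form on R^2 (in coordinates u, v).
F^* omega = (2*u*(-3*u^2 - 9*v^2 - 9*v + 2)) du + (-18*u^2*v - 9*u^2 - 54*v^3 - 81*v^2 - 15*v + 6) dv

Using F^*(f dg) = (f ∘ F) d(g ∘ F), substitute each coordinate x_i by F_i(u, v) in f_i, and replace dx_i by d F_i = (∂F_i/∂u) du + (∂F_i/∂v) dv.
  For the x component: f_1(F) = -3*u^2 - 9*v^2 - 9*v + 2; d F_1 = (2*u) du + (6*v + 3) dv
  For the y component: f_2(F) = -3; d F_2 = (0) du + (0) dv
Combining and collecting du, dv coefficients:
  coeff of du: 2*u*(-3*u^2 - 9*v^2 - 9*v + 2)
  coeff of dv: -18*u^2*v - 9*u^2 - 54*v^3 - 81*v^2 - 15*v + 6
F^* omega = (2*u*(-3*u^2 - 9*v^2 - 9*v + 2)) du + (-18*u^2*v - 9*u^2 - 54*v^3 - 81*v^2 - 15*v + 6) dv.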